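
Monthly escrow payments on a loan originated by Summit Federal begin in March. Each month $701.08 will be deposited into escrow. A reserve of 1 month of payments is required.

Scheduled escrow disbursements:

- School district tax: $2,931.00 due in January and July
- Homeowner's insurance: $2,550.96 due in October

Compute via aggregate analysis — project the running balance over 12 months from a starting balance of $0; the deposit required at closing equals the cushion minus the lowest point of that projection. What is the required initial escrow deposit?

Cushion = 1 × $701.08 = $701.08
Trial balance (start $0, +$701.08 each month, − disbursements):
  Mar: +$701.08 → $701.08
  Apr: +$701.08 → $1,402.16
  May: +$701.08 → $2,103.24
  Jun: +$701.08 → $2,804.32
  Jul: +$701.08 − $2,931.00 → $574.40
  Aug: +$701.08 → $1,275.48
  Sep: +$701.08 → $1,976.56
  Oct: +$701.08 − $2,550.96 → $126.68
  Nov: +$701.08 → $827.76
  Dec: +$701.08 → $1,528.84
  Jan: +$701.08 − $2,931.00 → -$701.08
  Feb: +$701.08 → $0.00
Lowest trial balance = -$701.08 (Jan)
Initial deposit = cushion − low point = $701.08 − (-$701.08) = $1,402.16

$1,402.16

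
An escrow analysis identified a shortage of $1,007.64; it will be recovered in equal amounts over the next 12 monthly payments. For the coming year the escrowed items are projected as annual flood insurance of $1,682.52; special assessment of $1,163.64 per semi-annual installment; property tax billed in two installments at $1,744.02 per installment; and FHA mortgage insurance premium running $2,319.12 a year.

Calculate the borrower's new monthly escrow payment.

Flood insurance: $1,682.52 annually
Special assessment: $1,163.64 × 2 = $2,327.28 annually
Property tax: $1,744.02 × 2 = $3,488.04 annually
FHA mortgage insurance premium: $2,319.12 annually
Combined annual = $9,816.96
Base monthly escrow = $9,816.96 ÷ 12 = $818.08
Shortage per month = $1,007.64 / 12 = $83.97
New monthly escrow = $818.08 + $83.97 = $902.05

$902.05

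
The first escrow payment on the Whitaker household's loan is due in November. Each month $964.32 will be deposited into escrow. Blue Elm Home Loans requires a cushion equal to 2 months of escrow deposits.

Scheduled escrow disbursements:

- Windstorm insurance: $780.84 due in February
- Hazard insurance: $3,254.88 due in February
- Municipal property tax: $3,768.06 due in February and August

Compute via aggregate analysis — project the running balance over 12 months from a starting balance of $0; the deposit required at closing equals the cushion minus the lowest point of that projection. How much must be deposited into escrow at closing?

$5,875.14

Cushion = 2 × $964.32 = $1,928.64
Trial balance (start $0, +$964.32 each month, − disbursements):
  Nov: +$964.32 → $964.32
  Dec: +$964.32 → $1,928.64
  Jan: +$964.32 → $2,892.96
  Feb: +$964.32 − $7,803.78 → -$3,946.50
  Mar: +$964.32 → -$2,982.18
  Apr: +$964.32 → -$2,017.86
  May: +$964.32 → -$1,053.54
  Jun: +$964.32 → -$89.22
  Jul: +$964.32 → $875.10
  Aug: +$964.32 − $3,768.06 → -$1,928.64
  Sep: +$964.32 → -$964.32
  Oct: +$964.32 → $0.00
Lowest trial balance = -$3,946.50 (Feb)
Initial deposit = cushion − low point = $1,928.64 − (-$3,946.50) = $5,875.14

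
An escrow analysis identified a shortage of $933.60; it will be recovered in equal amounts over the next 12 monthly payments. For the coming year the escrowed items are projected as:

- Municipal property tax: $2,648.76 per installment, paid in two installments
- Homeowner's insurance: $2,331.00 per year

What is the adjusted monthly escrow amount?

Municipal property tax: $2,648.76 × 2 = $5,297.52 per year
Homeowner's insurance: $2,331.00 per year
Yearly total = $7,628.52
Base monthly escrow = $7,628.52 / 12 = $635.71
Shortage spread = $933.60 ÷ 12 = $77.80/mo
Adjusted monthly = $635.71 + $77.80 = $713.51

$713.51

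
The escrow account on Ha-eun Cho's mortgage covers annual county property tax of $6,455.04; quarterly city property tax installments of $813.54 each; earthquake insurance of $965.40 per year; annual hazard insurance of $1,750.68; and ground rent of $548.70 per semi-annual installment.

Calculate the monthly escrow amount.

County property tax — $6,455.04
City property tax — $813.54 × 4 = $3,254.16
Earthquake insurance — $965.40
Hazard insurance — $1,750.68
Ground rent — $548.70 × 2 = $1,097.40
Total per year = $13,522.68
Monthly escrow = $13,522.68 ÷ 12 = $1,126.89

$1,126.89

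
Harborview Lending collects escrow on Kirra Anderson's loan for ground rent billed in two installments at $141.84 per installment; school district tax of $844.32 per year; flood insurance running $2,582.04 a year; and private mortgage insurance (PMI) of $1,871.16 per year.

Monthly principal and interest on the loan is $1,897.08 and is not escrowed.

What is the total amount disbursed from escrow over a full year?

$5,581.20

Ground rent = $141.84 × 2 = $283.68/yr
School district tax = $844.32/yr
Flood insurance = $2,582.04/yr
Private mortgage insurance (PMI) = $1,871.16/yr
Total annual escrow = $283.68 + $844.32 + $2,582.04 + $1,871.16 = $5,581.20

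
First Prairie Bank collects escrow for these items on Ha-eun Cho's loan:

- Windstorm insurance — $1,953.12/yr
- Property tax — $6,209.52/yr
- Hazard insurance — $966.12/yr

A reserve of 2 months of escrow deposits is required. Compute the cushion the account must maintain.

Windstorm insurance = $1,953.12 annually
Property tax = $6,209.52 annually
Hazard insurance = $966.12 annually
Combined annual = $1,953.12 + $6,209.52 + $966.12 = $9,128.76
Monthly escrow = $9,128.76 ÷ 12 = $760.73
Reserve = 2 × $760.73 = $1,521.46

$1,521.46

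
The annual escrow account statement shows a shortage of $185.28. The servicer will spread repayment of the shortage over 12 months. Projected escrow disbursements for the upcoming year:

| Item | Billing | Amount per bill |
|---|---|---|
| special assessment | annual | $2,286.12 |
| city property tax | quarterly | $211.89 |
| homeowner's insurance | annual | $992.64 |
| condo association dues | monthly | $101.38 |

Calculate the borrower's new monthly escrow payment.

Special assessment — $2,286.12 per year
City property tax — $211.89 × 4 = $847.56 per year
Homeowner's insurance — $992.64 per year
Condo association dues — $101.38 × 12 = $1,216.56 per year
Combined annual = $2,286.12 + $847.56 + $992.64 + $1,216.56 = $5,342.88
Base monthly escrow = $5,342.88 ÷ 12 = $445.24
Shortage per month = $185.28 / 12 = $15.44
Adjusted monthly = $445.24 + $15.44 = $460.68

$460.68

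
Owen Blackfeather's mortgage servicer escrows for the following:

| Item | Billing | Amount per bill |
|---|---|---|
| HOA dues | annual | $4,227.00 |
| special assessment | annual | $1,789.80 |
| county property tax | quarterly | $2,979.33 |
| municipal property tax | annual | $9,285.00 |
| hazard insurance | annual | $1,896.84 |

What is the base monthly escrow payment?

HOA dues — $4,227.00 annually
Special assessment — $1,789.80 annually
County property tax — $2,979.33 × 4 = $11,917.32 annually
Municipal property tax — $9,285.00 annually
Hazard insurance — $1,896.84 annually
Annual escrow total = $4,227.00 + $1,789.80 + $11,917.32 + $9,285.00 + $1,896.84 = $29,115.96
Monthly escrow = $29,115.96 ÷ 12 = $2,426.33

$2,426.33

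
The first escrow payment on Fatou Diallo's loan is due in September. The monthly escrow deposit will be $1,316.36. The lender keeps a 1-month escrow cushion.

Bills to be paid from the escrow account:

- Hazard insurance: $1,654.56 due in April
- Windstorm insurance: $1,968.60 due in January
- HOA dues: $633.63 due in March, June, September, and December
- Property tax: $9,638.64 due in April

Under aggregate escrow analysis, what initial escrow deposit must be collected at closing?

$5,948.17

Cushion = 1 × $1,316.36 = $1,316.36
Trial balance (start $0, +$1,316.36 each month, − disbursements):
  Sep: +$1,316.36 − $633.63 → $682.73
  Oct: +$1,316.36 → $1,999.09
  Nov: +$1,316.36 → $3,315.45
  Dec: +$1,316.36 − $633.63 → $3,998.18
  Jan: +$1,316.36 − $1,968.60 → $3,345.94
  Feb: +$1,316.36 → $4,662.30
  Mar: +$1,316.36 − $633.63 → $5,345.03
  Apr: +$1,316.36 − $11,293.20 → -$4,631.81
  May: +$1,316.36 → -$3,315.45
  Jun: +$1,316.36 − $633.63 → -$2,632.72
  Jul: +$1,316.36 → -$1,316.36
  Aug: +$1,316.36 → $0.00
Lowest trial balance = -$4,631.81 (Apr)
Initial deposit = cushion − low point = $1,316.36 − (-$4,631.81) = $5,948.17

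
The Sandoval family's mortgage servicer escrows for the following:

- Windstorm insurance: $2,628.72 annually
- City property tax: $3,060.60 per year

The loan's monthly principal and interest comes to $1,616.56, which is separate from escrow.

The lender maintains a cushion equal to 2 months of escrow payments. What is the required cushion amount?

$948.22

Windstorm insurance: $2,628.72/yr
City property tax: $3,060.60/yr
Total annual escrow = $2,628.72 + $3,060.60 = $5,689.32
Monthly = $5,689.32 ÷ 12 = $474.11
Cushion = 2 × $474.11 = $948.22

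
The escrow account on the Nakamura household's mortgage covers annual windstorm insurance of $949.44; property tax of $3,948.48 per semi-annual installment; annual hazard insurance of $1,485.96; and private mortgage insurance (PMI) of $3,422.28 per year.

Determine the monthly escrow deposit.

Windstorm insurance: $949.44 annually
Property tax: $3,948.48 × 2 = $7,896.96 annually
Hazard insurance: $1,485.96 annually
Private mortgage insurance (PMI): $3,422.28 annually
Total per year = $949.44 + $7,896.96 + $1,485.96 + $3,422.28 = $13,754.64
Monthly = $13,754.64 / 12 = $1,146.22

$1,146.22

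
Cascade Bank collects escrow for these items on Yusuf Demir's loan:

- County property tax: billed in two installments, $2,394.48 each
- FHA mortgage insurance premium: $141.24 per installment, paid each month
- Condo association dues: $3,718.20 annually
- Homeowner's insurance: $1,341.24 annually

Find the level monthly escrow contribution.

County property tax — $2,394.48 × 2 = $4,788.96 annually
FHA mortgage insurance premium — $141.24 × 12 = $1,694.88 annually
Condo association dues — $3,718.20 annually
Homeowner's insurance — $1,341.24 annually
Yearly total = $4,788.96 + $1,694.88 + $3,718.20 + $1,341.24 = $11,543.28
Monthly = $11,543.28 / 12 = $961.94

$961.94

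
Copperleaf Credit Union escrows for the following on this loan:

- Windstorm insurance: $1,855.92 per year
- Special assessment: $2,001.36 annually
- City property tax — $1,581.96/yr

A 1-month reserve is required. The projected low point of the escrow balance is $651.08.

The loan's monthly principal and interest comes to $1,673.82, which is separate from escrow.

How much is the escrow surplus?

Windstorm insurance = $1,855.92 annually
Special assessment = $2,001.36 annually
City property tax = $1,581.96 annually
Yearly total = $1,855.92 + $2,001.36 + $1,581.96 = $5,439.24
Per month = $5,439.24 ÷ 12 = $453.27
Cushion = 1 × $453.27 = $453.27
Surplus = $651.08 − $453.27 = $197.81

$197.81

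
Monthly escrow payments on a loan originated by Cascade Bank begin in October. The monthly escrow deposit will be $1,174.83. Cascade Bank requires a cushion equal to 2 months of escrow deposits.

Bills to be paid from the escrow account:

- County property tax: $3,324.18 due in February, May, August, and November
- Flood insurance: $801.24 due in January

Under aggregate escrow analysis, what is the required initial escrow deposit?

Cushion = 2 × $1,174.83 = $2,349.66
Trial balance (start $0, +$1,174.83 each month, − disbursements):
  Oct: +$1,174.83 → $1,174.83
  Nov: +$1,174.83 − $3,324.18 → -$974.52
  Dec: +$1,174.83 → $200.31
  Jan: +$1,174.83 − $801.24 → $573.90
  Feb: +$1,174.83 − $3,324.18 → -$1,575.45
  Mar: +$1,174.83 → -$400.62
  Apr: +$1,174.83 → $774.21
  May: +$1,174.83 − $3,324.18 → -$1,375.14
  Jun: +$1,174.83 → -$200.31
  Jul: +$1,174.83 → $974.52
  Aug: +$1,174.83 − $3,324.18 → -$1,174.83
  Sep: +$1,174.83 → $0.00
Lowest trial balance = -$1,575.45 (Feb)
Initial deposit = cushion − low point = $2,349.66 − (-$1,575.45) = $3,925.11

$3,925.11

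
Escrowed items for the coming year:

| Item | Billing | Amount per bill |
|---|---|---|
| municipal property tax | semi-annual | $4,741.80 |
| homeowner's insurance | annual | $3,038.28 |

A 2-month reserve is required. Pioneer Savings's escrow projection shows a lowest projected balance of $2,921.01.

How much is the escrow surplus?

$834.03

Municipal property tax — $4,741.80 × 2 = $9,483.60/yr
Homeowner's insurance — $3,038.28/yr
Combined annual = $12,521.88
Per month = $12,521.88 / 12 = $1,043.49
Cushion = 2 × $1,043.49 = $2,086.98
Surplus = $2,921.01 − $2,086.98 = $834.03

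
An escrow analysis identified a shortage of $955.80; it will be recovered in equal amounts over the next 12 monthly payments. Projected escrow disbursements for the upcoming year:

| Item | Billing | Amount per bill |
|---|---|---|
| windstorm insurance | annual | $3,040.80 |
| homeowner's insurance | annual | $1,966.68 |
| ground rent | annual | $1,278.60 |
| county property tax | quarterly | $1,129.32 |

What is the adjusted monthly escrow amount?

$979.93

Windstorm insurance: $3,040.80/yr
Homeowner's insurance: $1,966.68/yr
Ground rent: $1,278.60/yr
County property tax: $1,129.32 × 4 = $4,517.28/yr
Total annual escrow = $3,040.80 + $1,966.68 + $1,278.60 + $4,517.28 = $10,803.36
Base monthly escrow = $10,803.36 ÷ 12 = $900.28
Shortage per month = $955.80 / 12 = $79.65
Adjusted monthly = $900.28 + $79.65 = $979.93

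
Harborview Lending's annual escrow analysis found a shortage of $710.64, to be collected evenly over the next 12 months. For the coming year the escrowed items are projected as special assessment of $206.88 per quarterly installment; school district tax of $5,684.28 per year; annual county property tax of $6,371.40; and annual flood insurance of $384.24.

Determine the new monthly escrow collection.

$1,164.84

Special assessment: $206.88 × 4 = $827.52 annually
School district tax: $5,684.28 annually
County property tax: $6,371.40 annually
Flood insurance: $384.24 annually
Yearly total = $827.52 + $5,684.28 + $6,371.40 + $384.24 = $13,267.44
Base monthly escrow = $13,267.44 / 12 = $1,105.62
Shortage per month = $710.64 / 12 = $59.22
Adjusted monthly = $1,105.62 + $59.22 = $1,164.84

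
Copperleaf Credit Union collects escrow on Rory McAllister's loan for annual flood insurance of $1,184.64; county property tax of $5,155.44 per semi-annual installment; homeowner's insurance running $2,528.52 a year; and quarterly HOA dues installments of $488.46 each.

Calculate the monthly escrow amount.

Flood insurance = $1,184.64/yr
County property tax = $5,155.44 × 2 = $10,310.88/yr
Homeowner's insurance = $2,528.52/yr
HOA dues = $488.46 × 4 = $1,953.84/yr
Total per year = $1,184.64 + $10,310.88 + $2,528.52 + $1,953.84 = $15,977.88
Per month = $15,977.88 ÷ 12 = $1,331.49

$1,331.49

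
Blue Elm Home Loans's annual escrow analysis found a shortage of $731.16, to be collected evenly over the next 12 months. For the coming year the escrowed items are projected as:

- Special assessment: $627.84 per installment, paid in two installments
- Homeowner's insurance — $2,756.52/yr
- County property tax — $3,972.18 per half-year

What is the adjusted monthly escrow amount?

Special assessment: $627.84 × 2 = $1,255.68/yr
Homeowner's insurance: $2,756.52/yr
County property tax: $3,972.18 × 2 = $7,944.36/yr
Yearly total = $1,255.68 + $2,756.52 + $7,944.36 = $11,956.56
Per month = $11,956.56 ÷ 12 = $996.38
Shortage spread = $731.16 ÷ 12 = $60.93/mo
Adjusted monthly = $996.38 + $60.93 = $1,057.31

$1,057.31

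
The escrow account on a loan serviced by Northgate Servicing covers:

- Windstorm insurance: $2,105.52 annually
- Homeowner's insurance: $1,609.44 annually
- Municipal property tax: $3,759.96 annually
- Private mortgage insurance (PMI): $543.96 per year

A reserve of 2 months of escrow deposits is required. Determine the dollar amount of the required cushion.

$1,336.48

Windstorm insurance = $2,105.52 annually
Homeowner's insurance = $1,609.44 annually
Municipal property tax = $3,759.96 annually
Private mortgage insurance (PMI) = $543.96 annually
Yearly total = $8,018.88
Per month = $8,018.88 ÷ 12 = $668.24
Required cushion = 2 × $668.24 = $1,336.48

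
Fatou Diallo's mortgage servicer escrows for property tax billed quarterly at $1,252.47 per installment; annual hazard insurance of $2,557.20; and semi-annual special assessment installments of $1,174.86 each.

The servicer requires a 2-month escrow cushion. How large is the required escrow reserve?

Property tax = $1,252.47 × 4 = $5,009.88 annually
Hazard insurance = $2,557.20 annually
Special assessment = $1,174.86 × 2 = $2,349.72 annually
Combined annual = $5,009.88 + $2,557.20 + $2,349.72 = $9,916.80
Base monthly escrow = $9,916.80 / 12 = $826.40
Cushion = 2 × $826.40 = $1,652.80

$1,652.80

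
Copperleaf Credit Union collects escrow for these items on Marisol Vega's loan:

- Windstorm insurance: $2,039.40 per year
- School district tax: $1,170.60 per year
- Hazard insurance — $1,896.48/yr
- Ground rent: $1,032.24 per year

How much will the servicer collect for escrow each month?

$511.56

Windstorm insurance — $2,039.40/yr
School district tax — $1,170.60/yr
Hazard insurance — $1,896.48/yr
Ground rent — $1,032.24/yr
Annual escrow total = $2,039.40 + $1,170.60 + $1,896.48 + $1,032.24 = $6,138.72
Per month = $6,138.72 / 12 = $511.56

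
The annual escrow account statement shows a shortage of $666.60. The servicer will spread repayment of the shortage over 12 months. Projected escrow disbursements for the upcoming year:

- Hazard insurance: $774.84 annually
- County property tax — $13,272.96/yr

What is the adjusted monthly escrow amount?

$1,226.20

Hazard insurance = $774.84 annually
County property tax = $13,272.96 annually
Annual escrow total = $774.84 + $13,272.96 = $14,047.80
Per month = $14,047.80 / 12 = $1,170.65
Shortage per month = $666.60 ÷ 12 = $55.55
Adjusted monthly = $1,170.65 + $55.55 = $1,226.20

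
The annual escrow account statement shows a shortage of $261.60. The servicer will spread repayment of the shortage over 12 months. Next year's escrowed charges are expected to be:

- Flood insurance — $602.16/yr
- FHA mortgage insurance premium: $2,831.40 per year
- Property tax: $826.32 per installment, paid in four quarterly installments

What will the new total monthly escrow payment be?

Flood insurance = $602.16 annually
FHA mortgage insurance premium = $2,831.40 annually
Property tax = $826.32 × 4 = $3,305.28 annually
Annual escrow total = $602.16 + $2,831.40 + $3,305.28 = $6,738.84
Monthly = $6,738.84 ÷ 12 = $561.57
Monthly shortage recovery: $261.60 / 12 = $21.80
Adjusted monthly = $561.57 + $21.80 = $583.37

$583.37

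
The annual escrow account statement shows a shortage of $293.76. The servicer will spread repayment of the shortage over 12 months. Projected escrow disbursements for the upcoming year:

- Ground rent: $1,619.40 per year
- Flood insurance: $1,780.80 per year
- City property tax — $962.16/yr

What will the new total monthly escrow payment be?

Ground rent = $1,619.40/yr
Flood insurance = $1,780.80/yr
City property tax = $962.16/yr
Yearly total = $4,362.36
Monthly = $4,362.36 / 12 = $363.53
Shortage spread = $293.76 ÷ 12 = $24.48/mo
New monthly escrow = $363.53 + $24.48 = $388.01

$388.01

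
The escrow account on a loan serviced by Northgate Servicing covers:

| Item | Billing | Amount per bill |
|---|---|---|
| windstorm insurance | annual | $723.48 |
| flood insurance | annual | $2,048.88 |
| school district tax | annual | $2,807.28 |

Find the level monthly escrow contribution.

Windstorm insurance = $723.48
Flood insurance = $2,048.88
School district tax = $2,807.28
Total annual escrow = $723.48 + $2,048.88 + $2,807.28 = $5,579.64
Per month = $5,579.64 ÷ 12 = $464.97

$464.97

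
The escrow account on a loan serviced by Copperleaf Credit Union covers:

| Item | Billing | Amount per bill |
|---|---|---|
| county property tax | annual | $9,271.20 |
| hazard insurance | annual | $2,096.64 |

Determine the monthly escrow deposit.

$947.32

County property tax = $9,271.20/yr
Hazard insurance = $2,096.64/yr
Total annual escrow = $11,367.84
Monthly escrow = $11,367.84 / 12 = $947.32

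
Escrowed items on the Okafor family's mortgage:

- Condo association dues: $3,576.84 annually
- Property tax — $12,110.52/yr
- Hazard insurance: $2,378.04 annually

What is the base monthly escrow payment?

Condo association dues — $3,576.84
Property tax — $12,110.52
Hazard insurance — $2,378.04
Total annual escrow = $18,065.40
Monthly = $18,065.40 / 12 = $1,505.45

$1,505.45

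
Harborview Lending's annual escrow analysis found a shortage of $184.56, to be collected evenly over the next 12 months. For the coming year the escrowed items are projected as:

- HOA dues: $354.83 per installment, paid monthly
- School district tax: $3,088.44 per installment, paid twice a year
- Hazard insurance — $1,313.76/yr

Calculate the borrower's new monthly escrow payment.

HOA dues: $354.83 × 12 = $4,257.96 per year
School district tax: $3,088.44 × 2 = $6,176.88 per year
Hazard insurance: $1,313.76 per year
Total annual escrow = $4,257.96 + $6,176.88 + $1,313.76 = $11,748.60
Monthly = $11,748.60 ÷ 12 = $979.05
Shortage per month = $184.56 / 12 = $15.38
Adjusted monthly = $979.05 + $15.38 = $994.43

$994.43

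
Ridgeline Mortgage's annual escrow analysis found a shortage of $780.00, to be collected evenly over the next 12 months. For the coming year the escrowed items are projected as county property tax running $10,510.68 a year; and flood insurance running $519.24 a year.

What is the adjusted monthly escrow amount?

$984.16

County property tax: $10,510.68/yr
Flood insurance: $519.24/yr
Yearly total = $11,029.92
Monthly = $11,029.92 / 12 = $919.16
Shortage spread = $780.00 / 12 = $65.00/mo
New monthly escrow = $919.16 + $65.00 = $984.16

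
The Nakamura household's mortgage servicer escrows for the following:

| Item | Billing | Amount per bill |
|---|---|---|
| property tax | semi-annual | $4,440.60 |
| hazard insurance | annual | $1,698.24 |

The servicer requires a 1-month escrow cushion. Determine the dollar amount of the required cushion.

Property tax = $4,440.60 × 2 = $8,881.20
Hazard insurance = $1,698.24
Annual escrow total = $10,579.44
Per month = $10,579.44 / 12 = $881.62
Cushion = 1 × $881.62 = $881.62

$881.62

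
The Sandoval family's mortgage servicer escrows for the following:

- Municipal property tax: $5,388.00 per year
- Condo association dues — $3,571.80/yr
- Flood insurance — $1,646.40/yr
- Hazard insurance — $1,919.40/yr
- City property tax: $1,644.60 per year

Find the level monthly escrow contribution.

Municipal property tax = $5,388.00
Condo association dues = $3,571.80
Flood insurance = $1,646.40
Hazard insurance = $1,919.40
City property tax = $1,644.60
Total per year = $14,170.20
Per month = $14,170.20 / 12 = $1,180.85

$1,180.85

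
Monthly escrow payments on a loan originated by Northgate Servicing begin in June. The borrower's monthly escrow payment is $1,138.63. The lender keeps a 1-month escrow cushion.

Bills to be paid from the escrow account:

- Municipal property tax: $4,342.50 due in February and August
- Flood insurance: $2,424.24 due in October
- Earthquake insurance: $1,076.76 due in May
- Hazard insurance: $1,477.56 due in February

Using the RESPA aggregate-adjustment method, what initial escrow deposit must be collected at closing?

$3,477.76

Cushion = 1 × $1,138.63 = $1,138.63
Trial balance (start $0, +$1,138.63 each month, − disbursements):
  Jun: +$1,138.63 → $1,138.63
  Jul: +$1,138.63 → $2,277.26
  Aug: +$1,138.63 − $4,342.50 → -$926.61
  Sep: +$1,138.63 → $212.02
  Oct: +$1,138.63 − $2,424.24 → -$1,073.59
  Nov: +$1,138.63 → $65.04
  Dec: +$1,138.63 → $1,203.67
  Jan: +$1,138.63 → $2,342.30
  Feb: +$1,138.63 − $5,820.06 → -$2,339.13
  Mar: +$1,138.63 → -$1,200.50
  Apr: +$1,138.63 → -$61.87
  May: +$1,138.63 − $1,076.76 → $0.00
Lowest trial balance = -$2,339.13 (Feb)
Initial deposit = cushion − low point = $1,138.63 − (-$2,339.13) = $3,477.76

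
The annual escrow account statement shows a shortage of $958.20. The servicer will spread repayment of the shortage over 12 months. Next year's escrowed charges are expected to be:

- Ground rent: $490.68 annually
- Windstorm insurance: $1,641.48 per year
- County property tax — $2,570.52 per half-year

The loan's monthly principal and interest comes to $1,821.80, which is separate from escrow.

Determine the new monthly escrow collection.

Ground rent — $490.68
Windstorm insurance — $1,641.48
County property tax — $2,570.52 × 2 = $5,141.04
Total annual escrow = $490.68 + $1,641.48 + $5,141.04 = $7,273.20
Monthly escrow = $7,273.20 ÷ 12 = $606.10
Shortage per month = $958.20 ÷ 12 = $79.85
Adjusted monthly = $606.10 + $79.85 = $685.95

$685.95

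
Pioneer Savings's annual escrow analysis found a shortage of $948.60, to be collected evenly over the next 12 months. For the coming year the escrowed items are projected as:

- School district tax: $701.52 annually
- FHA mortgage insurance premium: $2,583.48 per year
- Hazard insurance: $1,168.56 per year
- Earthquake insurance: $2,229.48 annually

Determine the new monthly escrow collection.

School district tax — $701.52 annually
FHA mortgage insurance premium — $2,583.48 annually
Hazard insurance — $1,168.56 annually
Earthquake insurance — $2,229.48 annually
Total per year = $6,683.04
Monthly = $6,683.04 ÷ 12 = $556.92
Monthly shortage recovery: $948.60 / 12 = $79.05
Adjusted monthly = $556.92 + $79.05 = $635.97

$635.97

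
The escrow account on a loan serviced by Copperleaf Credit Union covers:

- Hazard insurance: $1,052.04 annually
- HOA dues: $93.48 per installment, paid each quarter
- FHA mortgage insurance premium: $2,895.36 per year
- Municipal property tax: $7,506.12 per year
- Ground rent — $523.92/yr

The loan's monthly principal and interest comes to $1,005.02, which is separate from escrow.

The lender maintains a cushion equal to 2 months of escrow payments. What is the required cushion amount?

$2,058.56

Hazard insurance: $1,052.04 per year
HOA dues: $93.48 × 4 = $373.92 per year
FHA mortgage insurance premium: $2,895.36 per year
Municipal property tax: $7,506.12 per year
Ground rent: $523.92 per year
Annual escrow total = $12,351.36
Per month = $12,351.36 / 12 = $1,029.28
Cushion = 2 × $1,029.28 = $2,058.56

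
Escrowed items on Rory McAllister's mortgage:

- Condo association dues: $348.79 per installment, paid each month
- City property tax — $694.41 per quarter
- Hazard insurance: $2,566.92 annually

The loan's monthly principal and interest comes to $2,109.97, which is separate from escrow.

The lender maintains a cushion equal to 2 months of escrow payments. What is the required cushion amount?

Condo association dues = $348.79 × 12 = $4,185.48
City property tax = $694.41 × 4 = $2,777.64
Hazard insurance = $2,566.92
Total annual escrow = $9,530.04
Per month = $9,530.04 ÷ 12 = $794.17
Reserve = 2 × $794.17 = $1,588.34

$1,588.34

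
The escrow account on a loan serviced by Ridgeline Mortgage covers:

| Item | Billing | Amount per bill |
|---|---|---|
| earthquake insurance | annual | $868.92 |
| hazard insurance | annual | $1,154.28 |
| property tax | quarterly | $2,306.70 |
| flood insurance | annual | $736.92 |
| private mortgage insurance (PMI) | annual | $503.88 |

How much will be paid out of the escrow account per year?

$12,490.80

Earthquake insurance — $868.92/yr
Hazard insurance — $1,154.28/yr
Property tax — $2,306.70 × 4 = $9,226.80/yr
Flood insurance — $736.92/yr
Private mortgage insurance (PMI) — $503.88/yr
Total per year = $868.92 + $1,154.28 + $9,226.80 + $736.92 + $503.88 = $12,490.80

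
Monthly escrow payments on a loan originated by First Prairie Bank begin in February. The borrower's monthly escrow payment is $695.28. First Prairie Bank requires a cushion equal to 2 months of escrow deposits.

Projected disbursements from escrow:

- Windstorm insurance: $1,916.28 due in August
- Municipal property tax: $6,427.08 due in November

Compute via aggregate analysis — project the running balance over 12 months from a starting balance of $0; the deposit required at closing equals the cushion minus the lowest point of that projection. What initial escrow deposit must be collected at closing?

$2,781.12

Cushion = 2 × $695.28 = $1,390.56
Trial balance (start $0, +$695.28 each month, − disbursements):
  Feb: +$695.28 → $695.28
  Mar: +$695.28 → $1,390.56
  Apr: +$695.28 → $2,085.84
  May: +$695.28 → $2,781.12
  Jun: +$695.28 → $3,476.40
  Jul: +$695.28 → $4,171.68
  Aug: +$695.28 − $1,916.28 → $2,950.68
  Sep: +$695.28 → $3,645.96
  Oct: +$695.28 → $4,341.24
  Nov: +$695.28 − $6,427.08 → -$1,390.56
  Dec: +$695.28 → -$695.28
  Jan: +$695.28 → $0.00
Lowest trial balance = -$1,390.56 (Nov)
Initial deposit = cushion − low point = $1,390.56 − (-$1,390.56) = $2,781.12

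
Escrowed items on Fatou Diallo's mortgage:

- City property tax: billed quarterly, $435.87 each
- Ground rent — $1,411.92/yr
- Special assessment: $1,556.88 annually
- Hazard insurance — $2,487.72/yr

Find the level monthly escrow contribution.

City property tax — $435.87 × 4 = $1,743.48/yr
Ground rent — $1,411.92/yr
Special assessment — $1,556.88/yr
Hazard insurance — $2,487.72/yr
Yearly total = $7,200.00
Per month = $7,200.00 / 12 = $600.00

$600.00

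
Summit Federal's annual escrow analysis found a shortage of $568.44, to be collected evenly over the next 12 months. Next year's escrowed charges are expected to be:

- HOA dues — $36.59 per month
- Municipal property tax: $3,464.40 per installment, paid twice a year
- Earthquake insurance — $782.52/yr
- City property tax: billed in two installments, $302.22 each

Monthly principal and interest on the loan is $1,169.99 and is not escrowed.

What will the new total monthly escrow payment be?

$776.94

HOA dues: $36.59 × 12 = $439.08 per year
Municipal property tax: $3,464.40 × 2 = $6,928.80 per year
Earthquake insurance: $782.52 per year
City property tax: $302.22 × 2 = $604.44 per year
Combined annual = $439.08 + $6,928.80 + $782.52 + $604.44 = $8,754.84
Per month = $8,754.84 ÷ 12 = $729.57
Shortage per month = $568.44 / 12 = $47.37
Adjusted monthly = $729.57 + $47.37 = $776.94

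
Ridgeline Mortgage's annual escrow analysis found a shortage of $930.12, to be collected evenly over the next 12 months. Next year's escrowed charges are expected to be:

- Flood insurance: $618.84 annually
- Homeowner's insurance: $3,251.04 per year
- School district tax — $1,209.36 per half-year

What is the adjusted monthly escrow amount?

Flood insurance = $618.84 per year
Homeowner's insurance = $3,251.04 per year
School district tax = $1,209.36 × 2 = $2,418.72 per year
Yearly total = $618.84 + $3,251.04 + $2,418.72 = $6,288.60
Base monthly escrow = $6,288.60 / 12 = $524.05
Shortage per month = $930.12 ÷ 12 = $77.51
Adjusted monthly = $524.05 + $77.51 = $601.56

$601.56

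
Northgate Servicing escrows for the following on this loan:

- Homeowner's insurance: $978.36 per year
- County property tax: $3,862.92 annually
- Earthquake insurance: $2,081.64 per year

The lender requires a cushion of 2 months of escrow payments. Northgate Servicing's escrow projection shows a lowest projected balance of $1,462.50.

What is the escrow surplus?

$308.68

Homeowner's insurance: $978.36 per year
County property tax: $3,862.92 per year
Earthquake insurance: $2,081.64 per year
Combined annual = $978.36 + $3,862.92 + $2,081.64 = $6,922.92
Monthly escrow = $6,922.92 / 12 = $576.91
Required cushion = 2 × $576.91 = $1,153.82
Excess over cushion: $1,462.50 − $1,153.82 = $308.68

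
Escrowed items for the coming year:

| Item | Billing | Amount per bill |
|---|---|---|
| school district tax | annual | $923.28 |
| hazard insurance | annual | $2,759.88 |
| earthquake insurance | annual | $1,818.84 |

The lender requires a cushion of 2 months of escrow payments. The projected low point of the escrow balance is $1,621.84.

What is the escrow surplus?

$704.84

School district tax = $923.28 per year
Hazard insurance = $2,759.88 per year
Earthquake insurance = $1,818.84 per year
Annual escrow total = $923.28 + $2,759.88 + $1,818.84 = $5,502.00
Monthly = $5,502.00 / 12 = $458.50
Required cushion = 2 × $458.50 = $917.00
Surplus = $1,621.84 − $917.00 = $704.84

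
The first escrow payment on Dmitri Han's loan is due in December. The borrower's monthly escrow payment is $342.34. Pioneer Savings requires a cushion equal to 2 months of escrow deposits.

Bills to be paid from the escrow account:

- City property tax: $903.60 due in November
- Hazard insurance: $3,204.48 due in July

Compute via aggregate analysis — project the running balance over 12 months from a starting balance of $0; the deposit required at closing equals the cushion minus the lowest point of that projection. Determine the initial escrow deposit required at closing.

Cushion = 2 × $342.34 = $684.68
Trial balance (start $0, +$342.34 each month, − disbursements):
  Dec: +$342.34 → $342.34
  Jan: +$342.34 → $684.68
  Feb: +$342.34 → $1,027.02
  Mar: +$342.34 → $1,369.36
  Apr: +$342.34 → $1,711.70
  May: +$342.34 → $2,054.04
  Jun: +$342.34 → $2,396.38
  Jul: +$342.34 − $3,204.48 → -$465.76
  Aug: +$342.34 → -$123.42
  Sep: +$342.34 → $218.92
  Oct: +$342.34 → $561.26
  Nov: +$342.34 − $903.60 → $0.00
Lowest trial balance = -$465.76 (Jul)
Initial deposit = cushion − low point = $684.68 − (-$465.76) = $1,150.44

$1,150.44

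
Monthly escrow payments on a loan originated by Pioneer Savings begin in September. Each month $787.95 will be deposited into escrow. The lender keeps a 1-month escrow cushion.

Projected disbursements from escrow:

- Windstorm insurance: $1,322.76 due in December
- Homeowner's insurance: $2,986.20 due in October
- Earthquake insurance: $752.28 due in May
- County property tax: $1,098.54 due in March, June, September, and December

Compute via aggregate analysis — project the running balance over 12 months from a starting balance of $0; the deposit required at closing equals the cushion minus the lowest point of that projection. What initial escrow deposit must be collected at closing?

$4,142.19

Cushion = 1 × $787.95 = $787.95
Trial balance (start $0, +$787.95 each month, − disbursements):
  Sep: +$787.95 − $1,098.54 → -$310.59
  Oct: +$787.95 − $2,986.20 → -$2,508.84
  Nov: +$787.95 → -$1,720.89
  Dec: +$787.95 − $2,421.30 → -$3,354.24
  Jan: +$787.95 → -$2,566.29
  Feb: +$787.95 → -$1,778.34
  Mar: +$787.95 − $1,098.54 → -$2,088.93
  Apr: +$787.95 → -$1,300.98
  May: +$787.95 − $752.28 → -$1,265.31
  Jun: +$787.95 − $1,098.54 → -$1,575.90
  Jul: +$787.95 → -$787.95
  Aug: +$787.95 → $0.00
Lowest trial balance = -$3,354.24 (Dec)
Initial deposit = cushion − low point = $787.95 − (-$3,354.24) = $4,142.19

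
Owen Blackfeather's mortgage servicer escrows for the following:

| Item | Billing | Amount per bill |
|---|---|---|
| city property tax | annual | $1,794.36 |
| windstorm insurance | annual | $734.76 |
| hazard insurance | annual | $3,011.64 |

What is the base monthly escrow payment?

City property tax = $1,794.36
Windstorm insurance = $734.76
Hazard insurance = $3,011.64
Total per year = $5,540.76
Monthly escrow = $5,540.76 ÷ 12 = $461.73

$461.73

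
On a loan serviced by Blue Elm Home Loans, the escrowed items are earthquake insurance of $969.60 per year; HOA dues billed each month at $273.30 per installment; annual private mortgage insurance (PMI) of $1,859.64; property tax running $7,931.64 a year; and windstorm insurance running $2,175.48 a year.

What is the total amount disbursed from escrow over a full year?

$16,215.96

Earthquake insurance — $969.60 annually
HOA dues — $273.30 × 12 = $3,279.60 annually
Private mortgage insurance (PMI) — $1,859.64 annually
Property tax — $7,931.64 annually
Windstorm insurance — $2,175.48 annually
Total per year = $16,215.96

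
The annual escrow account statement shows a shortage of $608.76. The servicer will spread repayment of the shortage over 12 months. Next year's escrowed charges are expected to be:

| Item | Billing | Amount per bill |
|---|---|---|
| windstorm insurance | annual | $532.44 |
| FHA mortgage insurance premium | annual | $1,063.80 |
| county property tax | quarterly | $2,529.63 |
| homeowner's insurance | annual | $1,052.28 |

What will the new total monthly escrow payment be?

$1,114.65

Windstorm insurance — $532.44
FHA mortgage insurance premium — $1,063.80
County property tax — $2,529.63 × 4 = $10,118.52
Homeowner's insurance — $1,052.28
Yearly total = $12,767.04
Base monthly escrow = $12,767.04 ÷ 12 = $1,063.92
Monthly shortage recovery: $608.76 / 12 = $50.73
Adjusted monthly = $1,063.92 + $50.73 = $1,114.65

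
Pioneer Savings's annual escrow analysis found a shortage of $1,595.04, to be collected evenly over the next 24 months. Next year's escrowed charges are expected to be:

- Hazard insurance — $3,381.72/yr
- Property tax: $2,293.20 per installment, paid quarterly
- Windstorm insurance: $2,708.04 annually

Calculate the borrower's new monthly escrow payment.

$1,338.34

Hazard insurance = $3,381.72 per year
Property tax = $2,293.20 × 4 = $9,172.80 per year
Windstorm insurance = $2,708.04 per year
Yearly total = $15,262.56
Monthly escrow = $15,262.56 / 12 = $1,271.88
Shortage per month = $1,595.04 / 24 = $66.46
New monthly escrow = $1,271.88 + $66.46 = $1,338.34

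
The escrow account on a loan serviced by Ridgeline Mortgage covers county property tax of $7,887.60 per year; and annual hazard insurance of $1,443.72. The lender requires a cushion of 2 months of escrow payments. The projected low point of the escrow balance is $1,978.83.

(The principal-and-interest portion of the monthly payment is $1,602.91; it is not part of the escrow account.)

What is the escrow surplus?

County property tax = $7,887.60 per year
Hazard insurance = $1,443.72 per year
Yearly total = $9,331.32
Base monthly escrow = $9,331.32 / 12 = $777.61
Required cushion = 2 × $777.61 = $1,555.22
Excess over cushion: $1,978.83 − $1,555.22 = $423.61

$423.61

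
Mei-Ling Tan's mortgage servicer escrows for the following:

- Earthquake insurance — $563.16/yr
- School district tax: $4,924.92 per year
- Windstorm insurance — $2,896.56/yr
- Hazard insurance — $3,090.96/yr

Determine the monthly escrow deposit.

$956.30

Earthquake insurance — $563.16 annually
School district tax — $4,924.92 annually
Windstorm insurance — $2,896.56 annually
Hazard insurance — $3,090.96 annually
Total annual escrow = $11,475.60
Monthly = $11,475.60 / 12 = $956.30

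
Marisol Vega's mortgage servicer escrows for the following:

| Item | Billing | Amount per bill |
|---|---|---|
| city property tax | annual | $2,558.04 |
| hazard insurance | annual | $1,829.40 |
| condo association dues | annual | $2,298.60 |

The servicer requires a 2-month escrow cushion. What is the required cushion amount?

City property tax = $2,558.04/yr
Hazard insurance = $1,829.40/yr
Condo association dues = $2,298.60/yr
Total per year = $6,686.04
Monthly escrow = $6,686.04 / 12 = $557.17
Reserve = 2 × $557.17 = $1,114.34

$1,114.34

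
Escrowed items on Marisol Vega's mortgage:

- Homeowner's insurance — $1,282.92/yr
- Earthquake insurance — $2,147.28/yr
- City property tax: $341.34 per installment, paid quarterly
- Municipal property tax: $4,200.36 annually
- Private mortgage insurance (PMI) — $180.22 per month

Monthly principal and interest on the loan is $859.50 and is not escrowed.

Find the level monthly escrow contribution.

$929.88

Homeowner's insurance = $1,282.92 annually
Earthquake insurance = $2,147.28 annually
City property tax = $341.34 × 4 = $1,365.36 annually
Municipal property tax = $4,200.36 annually
Private mortgage insurance (PMI) = $180.22 × 12 = $2,162.64 annually
Total annual escrow = $1,282.92 + $2,147.28 + $1,365.36 + $4,200.36 + $2,162.64 = $11,158.56
Base monthly escrow = $11,158.56 ÷ 12 = $929.88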